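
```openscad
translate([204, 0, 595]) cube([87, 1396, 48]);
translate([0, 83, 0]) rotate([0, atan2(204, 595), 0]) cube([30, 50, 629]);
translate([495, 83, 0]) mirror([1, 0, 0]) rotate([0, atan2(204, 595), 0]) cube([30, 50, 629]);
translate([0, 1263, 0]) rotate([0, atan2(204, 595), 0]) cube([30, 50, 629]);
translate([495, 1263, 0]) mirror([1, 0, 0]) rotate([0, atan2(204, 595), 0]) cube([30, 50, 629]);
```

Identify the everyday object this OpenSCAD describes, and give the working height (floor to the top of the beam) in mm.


A sawhorse. The overall height is 643 mm.

A beam across two mirrored pairs of raked legs — a sawhorse. The beam's underside is at z = 595 (matching the legs' vertical rise in atan2(204, 595)) and the beam is 48 mm tall, so its top is at 595 + 48 = 643 mm. The raked legs top out at the beam's underside, so that is the highest point.


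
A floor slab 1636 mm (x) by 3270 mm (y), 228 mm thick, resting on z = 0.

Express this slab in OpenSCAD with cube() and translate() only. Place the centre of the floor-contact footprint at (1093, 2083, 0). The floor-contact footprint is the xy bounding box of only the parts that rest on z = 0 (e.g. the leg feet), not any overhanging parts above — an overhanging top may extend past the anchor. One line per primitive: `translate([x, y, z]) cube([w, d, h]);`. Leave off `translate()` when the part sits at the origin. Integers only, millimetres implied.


translate([275, 448, 0]) cube([1636, 3270, 228]);


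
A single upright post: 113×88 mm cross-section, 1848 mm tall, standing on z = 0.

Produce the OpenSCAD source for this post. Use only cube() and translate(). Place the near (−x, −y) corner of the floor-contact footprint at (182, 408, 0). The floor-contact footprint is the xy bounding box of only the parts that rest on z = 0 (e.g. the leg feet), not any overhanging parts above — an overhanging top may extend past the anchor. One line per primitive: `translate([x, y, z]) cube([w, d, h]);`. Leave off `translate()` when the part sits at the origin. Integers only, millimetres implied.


translate([182, 408, 0]) cube([113, 88, 1848]);


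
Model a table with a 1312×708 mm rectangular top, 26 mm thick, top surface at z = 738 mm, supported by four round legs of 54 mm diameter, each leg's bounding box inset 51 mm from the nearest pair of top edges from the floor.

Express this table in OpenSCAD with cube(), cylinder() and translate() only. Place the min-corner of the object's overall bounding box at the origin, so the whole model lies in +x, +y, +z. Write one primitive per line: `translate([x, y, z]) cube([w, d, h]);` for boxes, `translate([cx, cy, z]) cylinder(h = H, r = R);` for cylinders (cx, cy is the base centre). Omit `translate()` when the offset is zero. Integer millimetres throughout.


translate([0, 0, 712]) cube([1312, 708, 26]);
translate([78, 78, 0]) cylinder(h = 712, r = 27);
translate([1234, 78, 0]) cylinder(h = 712, r = 27);
translate([78, 630, 0]) cylinder(h = 712, r = 27);
translate([1234, 630, 0]) cylinder(h = 712, r = 27);


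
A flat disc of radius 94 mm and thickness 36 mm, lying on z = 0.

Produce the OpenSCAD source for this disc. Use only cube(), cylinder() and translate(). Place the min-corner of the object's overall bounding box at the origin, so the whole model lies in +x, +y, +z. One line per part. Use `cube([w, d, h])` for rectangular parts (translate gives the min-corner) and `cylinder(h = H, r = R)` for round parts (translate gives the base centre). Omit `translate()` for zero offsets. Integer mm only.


translate([94, 94, 0]) cylinder(h = 36, r = 94);


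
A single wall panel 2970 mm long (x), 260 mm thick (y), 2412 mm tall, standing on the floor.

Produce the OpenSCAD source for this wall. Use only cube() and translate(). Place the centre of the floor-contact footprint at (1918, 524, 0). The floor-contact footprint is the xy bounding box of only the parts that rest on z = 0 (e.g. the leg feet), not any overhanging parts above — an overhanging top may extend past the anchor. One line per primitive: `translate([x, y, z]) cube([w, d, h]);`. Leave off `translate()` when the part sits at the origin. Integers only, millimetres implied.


translate([433, 394, 0]) cube([2970, 260, 2412]);


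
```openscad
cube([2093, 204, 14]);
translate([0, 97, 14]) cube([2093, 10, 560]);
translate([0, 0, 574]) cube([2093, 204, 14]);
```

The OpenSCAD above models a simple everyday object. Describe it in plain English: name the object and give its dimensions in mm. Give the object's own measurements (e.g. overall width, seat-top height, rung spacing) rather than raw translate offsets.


An I-beam lying along x, 2093 mm long. Overall section height 588 mm. Two flanges 204 mm wide (y) and 14 mm thick, one on the floor and one at the top; a web 10 mm thick runs between them, centred on the flange width.


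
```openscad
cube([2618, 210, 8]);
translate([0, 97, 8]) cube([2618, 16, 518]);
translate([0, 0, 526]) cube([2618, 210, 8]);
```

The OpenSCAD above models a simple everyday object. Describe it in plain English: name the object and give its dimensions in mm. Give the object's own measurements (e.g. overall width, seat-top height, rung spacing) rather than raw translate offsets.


An I-beam lying along x, 2618 mm long. Overall section height 534 mm. Two flanges 210 mm wide (y) and 8 mm thick, one on the floor and one at the top; a web 16 mm thick runs between them, centred on the flange width.


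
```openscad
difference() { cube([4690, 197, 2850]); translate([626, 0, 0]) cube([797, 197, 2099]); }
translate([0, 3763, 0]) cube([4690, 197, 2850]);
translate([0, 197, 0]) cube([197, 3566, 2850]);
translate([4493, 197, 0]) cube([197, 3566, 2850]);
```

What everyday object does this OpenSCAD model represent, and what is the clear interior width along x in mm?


A single room. The interior width is 4296 mm.

Four walls enclosing a rectangle with a door in the front wall — a room. Outside width 4690 minus two 197 mm walls gives 4296 mm.


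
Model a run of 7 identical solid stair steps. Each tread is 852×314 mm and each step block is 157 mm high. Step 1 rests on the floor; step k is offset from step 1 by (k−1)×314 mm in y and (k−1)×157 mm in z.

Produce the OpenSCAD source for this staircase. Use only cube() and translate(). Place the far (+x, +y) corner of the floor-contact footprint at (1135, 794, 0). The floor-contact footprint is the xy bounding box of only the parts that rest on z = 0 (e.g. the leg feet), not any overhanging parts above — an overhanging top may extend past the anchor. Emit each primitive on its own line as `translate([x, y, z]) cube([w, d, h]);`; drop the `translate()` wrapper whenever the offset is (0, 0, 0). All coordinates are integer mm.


translate([283, 480, 0]) cube([852, 314, 157]);
translate([283, 794, 157]) cube([852, 314, 157]);
translate([283, 1108, 314]) cube([852, 314, 157]);
translate([283, 1422, 471]) cube([852, 314, 157]);
translate([283, 1736, 628]) cube([852, 314, 157]);
translate([283, 2050, 785]) cube([852, 314, 157]);
translate([283, 2364, 942]) cube([852, 314, 157]);


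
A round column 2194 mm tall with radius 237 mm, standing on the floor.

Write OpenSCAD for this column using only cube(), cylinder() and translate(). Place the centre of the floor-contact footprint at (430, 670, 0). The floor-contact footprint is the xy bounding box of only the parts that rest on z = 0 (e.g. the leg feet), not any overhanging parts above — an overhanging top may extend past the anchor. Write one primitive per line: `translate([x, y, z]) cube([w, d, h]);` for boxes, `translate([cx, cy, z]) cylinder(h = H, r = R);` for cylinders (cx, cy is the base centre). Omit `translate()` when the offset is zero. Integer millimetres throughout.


translate([430, 670, 0]) cylinder(h = 2194, r = 237);


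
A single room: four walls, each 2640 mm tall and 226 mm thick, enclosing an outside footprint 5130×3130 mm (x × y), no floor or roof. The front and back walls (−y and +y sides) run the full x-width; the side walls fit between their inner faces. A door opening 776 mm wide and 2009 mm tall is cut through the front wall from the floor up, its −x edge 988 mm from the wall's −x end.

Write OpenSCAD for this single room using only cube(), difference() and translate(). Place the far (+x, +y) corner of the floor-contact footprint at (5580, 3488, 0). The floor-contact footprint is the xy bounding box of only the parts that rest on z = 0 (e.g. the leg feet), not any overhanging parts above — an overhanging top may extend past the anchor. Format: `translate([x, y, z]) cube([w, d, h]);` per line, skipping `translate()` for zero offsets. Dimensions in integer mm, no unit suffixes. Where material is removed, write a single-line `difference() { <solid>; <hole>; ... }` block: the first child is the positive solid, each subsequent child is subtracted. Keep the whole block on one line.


difference() { translate([450, 358, 0]) cube([5130, 226, 2640]); translate([1438, 358, 0]) cube([776, 226, 2009]); }
translate([450, 3262, 0]) cube([5130, 226, 2640]);
translate([450, 584, 0]) cube([226, 2678, 2640]);
translate([5354, 584, 0]) cube([226, 2678, 2640]);


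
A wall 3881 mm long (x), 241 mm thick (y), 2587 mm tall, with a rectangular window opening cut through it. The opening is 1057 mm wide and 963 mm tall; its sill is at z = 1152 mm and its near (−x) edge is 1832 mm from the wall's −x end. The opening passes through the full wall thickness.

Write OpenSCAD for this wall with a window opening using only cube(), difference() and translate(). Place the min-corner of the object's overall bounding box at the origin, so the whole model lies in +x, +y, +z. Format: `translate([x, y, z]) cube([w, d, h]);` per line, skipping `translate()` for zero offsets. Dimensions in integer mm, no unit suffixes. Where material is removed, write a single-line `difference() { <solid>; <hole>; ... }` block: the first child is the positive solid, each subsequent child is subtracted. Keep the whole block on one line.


difference() { cube([3881, 241, 2587]); translate([1832, 0, 1152]) cube([1057, 241, 963]); }


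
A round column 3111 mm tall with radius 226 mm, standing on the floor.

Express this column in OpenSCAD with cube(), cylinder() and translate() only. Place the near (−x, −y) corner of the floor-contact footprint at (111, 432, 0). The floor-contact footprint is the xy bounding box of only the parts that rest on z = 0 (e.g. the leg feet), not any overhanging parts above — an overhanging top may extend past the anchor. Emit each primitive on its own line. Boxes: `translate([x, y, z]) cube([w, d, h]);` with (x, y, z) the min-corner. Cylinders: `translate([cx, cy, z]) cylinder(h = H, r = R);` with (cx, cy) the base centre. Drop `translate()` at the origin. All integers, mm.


translate([337, 658, 0]) cylinder(h = 3111, r = 226);


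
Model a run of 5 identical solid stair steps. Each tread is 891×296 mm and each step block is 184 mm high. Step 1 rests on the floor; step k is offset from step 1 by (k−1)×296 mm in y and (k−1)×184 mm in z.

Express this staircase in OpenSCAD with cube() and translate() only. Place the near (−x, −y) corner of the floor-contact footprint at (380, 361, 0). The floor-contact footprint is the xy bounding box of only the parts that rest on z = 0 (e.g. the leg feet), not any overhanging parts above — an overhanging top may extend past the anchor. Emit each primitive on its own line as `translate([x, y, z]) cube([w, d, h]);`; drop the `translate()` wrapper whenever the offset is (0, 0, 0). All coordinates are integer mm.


translate([380, 361, 0]) cube([891, 296, 184]);
translate([380, 657, 184]) cube([891, 296, 184]);
translate([380, 953, 368]) cube([891, 296, 184]);
translate([380, 1249, 552]) cube([891, 296, 184]);
translate([380, 1545, 736]) cube([891, 296, 184]);


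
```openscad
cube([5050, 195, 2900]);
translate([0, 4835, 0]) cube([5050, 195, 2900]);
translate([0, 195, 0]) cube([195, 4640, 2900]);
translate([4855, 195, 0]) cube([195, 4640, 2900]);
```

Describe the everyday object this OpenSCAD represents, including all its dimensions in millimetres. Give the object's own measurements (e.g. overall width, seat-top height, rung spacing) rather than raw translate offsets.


The wall frame of a small rectangular building: four walls, each 2900 mm tall and 195 mm thick, enclosing a footprint 5050 mm (x) by 5030 mm (y) outside-to-outside, with no floor or roof. The front and back walls (the −y and +y sides) span the full width; the two side walls fit between them.


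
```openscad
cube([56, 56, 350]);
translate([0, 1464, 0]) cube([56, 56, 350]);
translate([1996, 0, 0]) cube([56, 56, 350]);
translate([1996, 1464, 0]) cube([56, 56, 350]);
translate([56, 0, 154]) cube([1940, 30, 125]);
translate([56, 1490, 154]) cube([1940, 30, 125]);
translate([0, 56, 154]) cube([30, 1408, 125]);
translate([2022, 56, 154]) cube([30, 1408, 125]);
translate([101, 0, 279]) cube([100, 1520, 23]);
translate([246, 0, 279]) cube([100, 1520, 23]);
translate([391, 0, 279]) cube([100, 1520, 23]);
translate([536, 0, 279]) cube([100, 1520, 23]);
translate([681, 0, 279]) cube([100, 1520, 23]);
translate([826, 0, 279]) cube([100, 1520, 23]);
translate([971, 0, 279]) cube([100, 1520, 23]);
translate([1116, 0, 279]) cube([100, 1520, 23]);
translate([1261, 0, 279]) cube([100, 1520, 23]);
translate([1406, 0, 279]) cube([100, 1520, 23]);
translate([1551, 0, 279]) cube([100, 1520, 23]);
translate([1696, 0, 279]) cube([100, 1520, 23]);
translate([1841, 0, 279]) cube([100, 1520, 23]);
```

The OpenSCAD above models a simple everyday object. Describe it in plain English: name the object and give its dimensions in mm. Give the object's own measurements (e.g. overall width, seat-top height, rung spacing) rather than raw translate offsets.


A bed frame 2052 mm long (x) by 1520 mm wide (y). Four 56×56 mm corner posts, 350 mm tall, at the corners of the footprint. Four rails of 30 mm thickness and 125 mm height run between adjacent posts with their undersides at z = 154 mm, their outer faces flush with the outside of the frame (the two x-running rails run between the posts' inner faces; the two y-running rails run between the posts' inner faces). 13 slats, each 100 mm wide (x) and 23 mm thick, lie across the top of the two x-running rails, running the full 1520 mm width of the frame in y; along x they sit between the end posts with a 45 mm gap after the −x posts and between neighbouring slats, leaving 55 mm before the +x posts.


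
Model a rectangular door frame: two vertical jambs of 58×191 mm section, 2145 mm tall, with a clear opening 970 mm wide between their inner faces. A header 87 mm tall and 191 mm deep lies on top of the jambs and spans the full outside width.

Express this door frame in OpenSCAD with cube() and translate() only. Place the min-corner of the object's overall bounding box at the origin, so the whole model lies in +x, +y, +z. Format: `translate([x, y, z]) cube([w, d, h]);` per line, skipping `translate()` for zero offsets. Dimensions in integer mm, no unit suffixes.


cube([58, 191, 2145]);
translate([1028, 0, 0]) cube([58, 191, 2145]);
translate([0, 0, 2145]) cube([1086, 191, 87]);


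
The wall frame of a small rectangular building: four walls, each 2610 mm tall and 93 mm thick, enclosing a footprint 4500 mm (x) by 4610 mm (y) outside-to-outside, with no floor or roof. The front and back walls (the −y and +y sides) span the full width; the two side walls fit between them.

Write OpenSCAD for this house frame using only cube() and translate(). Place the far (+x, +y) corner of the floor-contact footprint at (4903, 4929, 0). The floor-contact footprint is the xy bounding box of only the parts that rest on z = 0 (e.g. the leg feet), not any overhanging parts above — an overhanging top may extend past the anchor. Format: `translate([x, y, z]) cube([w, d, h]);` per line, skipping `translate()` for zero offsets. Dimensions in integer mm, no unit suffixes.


translate([403, 319, 0]) cube([4500, 93, 2610]);
translate([403, 4836, 0]) cube([4500, 93, 2610]);
translate([403, 412, 0]) cube([93, 4424, 2610]);
translate([4810, 412, 0]) cube([93, 4424, 2610]);


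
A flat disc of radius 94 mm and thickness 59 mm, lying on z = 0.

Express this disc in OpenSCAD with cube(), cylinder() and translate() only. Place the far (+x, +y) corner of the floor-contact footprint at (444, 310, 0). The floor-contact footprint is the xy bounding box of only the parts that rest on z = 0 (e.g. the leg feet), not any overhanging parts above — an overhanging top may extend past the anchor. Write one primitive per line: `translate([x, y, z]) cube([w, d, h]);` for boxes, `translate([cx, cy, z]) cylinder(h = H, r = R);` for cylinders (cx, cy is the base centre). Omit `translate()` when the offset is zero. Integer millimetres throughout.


translate([350, 216, 0]) cylinder(h = 59, r = 94);


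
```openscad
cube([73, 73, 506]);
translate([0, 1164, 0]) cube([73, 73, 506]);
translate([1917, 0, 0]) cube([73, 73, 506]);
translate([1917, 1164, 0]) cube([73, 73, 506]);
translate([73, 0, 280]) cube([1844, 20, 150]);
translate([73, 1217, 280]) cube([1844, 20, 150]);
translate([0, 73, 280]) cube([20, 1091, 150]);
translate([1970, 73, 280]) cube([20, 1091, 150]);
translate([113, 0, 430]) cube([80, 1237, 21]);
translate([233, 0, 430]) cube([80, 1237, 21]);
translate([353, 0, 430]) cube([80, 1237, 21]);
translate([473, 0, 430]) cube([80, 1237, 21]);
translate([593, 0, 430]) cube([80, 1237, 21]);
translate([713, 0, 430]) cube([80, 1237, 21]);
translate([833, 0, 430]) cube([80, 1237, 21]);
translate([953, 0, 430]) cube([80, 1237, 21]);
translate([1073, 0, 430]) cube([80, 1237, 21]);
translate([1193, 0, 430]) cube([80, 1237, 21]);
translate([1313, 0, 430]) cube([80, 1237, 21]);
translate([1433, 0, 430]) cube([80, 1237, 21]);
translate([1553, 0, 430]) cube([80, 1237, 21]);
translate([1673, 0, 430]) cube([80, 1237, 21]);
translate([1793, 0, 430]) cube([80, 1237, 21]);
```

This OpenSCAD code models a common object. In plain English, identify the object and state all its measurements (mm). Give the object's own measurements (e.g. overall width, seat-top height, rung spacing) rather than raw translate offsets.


A bed frame 1990 mm long (x) by 1237 mm wide (y). Four 73×73 mm corner posts, 506 mm tall, at the corners of the footprint. Four rails of 20 mm thickness and 150 mm height run between adjacent posts with their undersides at z = 280 mm, their outer faces flush with the outside of the frame (the two x-running rails run between the posts' inner faces; the two y-running rails run between the posts' inner faces). 15 slats, each 80 mm wide (x) and 21 mm thick, lie across the top of the two x-running rails, running the full 1237 mm width of the frame in y; along x they sit between the end posts with a 40 mm gap after the −x posts and between neighbouring slats, leaving 44 mm before the +x posts.


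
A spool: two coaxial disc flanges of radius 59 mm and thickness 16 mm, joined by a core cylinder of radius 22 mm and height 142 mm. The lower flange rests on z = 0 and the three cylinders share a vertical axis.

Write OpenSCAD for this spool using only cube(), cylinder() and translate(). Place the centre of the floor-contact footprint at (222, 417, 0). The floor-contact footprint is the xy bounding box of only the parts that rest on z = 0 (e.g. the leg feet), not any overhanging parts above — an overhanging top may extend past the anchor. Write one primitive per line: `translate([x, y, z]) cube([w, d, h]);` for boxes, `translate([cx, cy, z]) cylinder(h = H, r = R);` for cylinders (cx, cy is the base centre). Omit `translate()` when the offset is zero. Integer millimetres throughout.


translate([222, 417, 0]) cylinder(h = 16, r = 59);
translate([222, 417, 16]) cylinder(h = 142, r = 22);
translate([222, 417, 158]) cylinder(h = 16, r = 59);


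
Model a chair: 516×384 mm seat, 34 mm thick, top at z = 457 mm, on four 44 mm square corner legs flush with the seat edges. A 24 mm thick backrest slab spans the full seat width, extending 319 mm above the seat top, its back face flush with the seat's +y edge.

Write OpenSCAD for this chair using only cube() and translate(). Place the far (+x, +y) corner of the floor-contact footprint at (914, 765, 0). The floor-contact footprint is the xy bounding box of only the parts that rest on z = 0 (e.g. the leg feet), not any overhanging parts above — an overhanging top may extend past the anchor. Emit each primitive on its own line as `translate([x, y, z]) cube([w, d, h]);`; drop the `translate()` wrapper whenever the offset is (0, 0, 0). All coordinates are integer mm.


translate([398, 381, 423]) cube([516, 384, 34]);
translate([398, 381, 0]) cube([44, 44, 423]);
translate([870, 381, 0]) cube([44, 44, 423]);
translate([398, 721, 0]) cube([44, 44, 423]);
translate([870, 721, 0]) cube([44, 44, 423]);
translate([398, 741, 457]) cube([516, 24, 319]);


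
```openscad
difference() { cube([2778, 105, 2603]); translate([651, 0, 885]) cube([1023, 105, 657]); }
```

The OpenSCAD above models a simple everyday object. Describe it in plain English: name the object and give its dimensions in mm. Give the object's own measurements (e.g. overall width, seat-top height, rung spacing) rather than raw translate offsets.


A wall 2778 mm long (x), 105 mm thick (y), 2603 mm tall, with a rectangular window opening cut through it. The opening is 1023 mm wide and 657 mm tall; its sill is at z = 885 mm and its near (−x) edge is 651 mm from the wall's −x end. The opening passes through the full wall thickness.


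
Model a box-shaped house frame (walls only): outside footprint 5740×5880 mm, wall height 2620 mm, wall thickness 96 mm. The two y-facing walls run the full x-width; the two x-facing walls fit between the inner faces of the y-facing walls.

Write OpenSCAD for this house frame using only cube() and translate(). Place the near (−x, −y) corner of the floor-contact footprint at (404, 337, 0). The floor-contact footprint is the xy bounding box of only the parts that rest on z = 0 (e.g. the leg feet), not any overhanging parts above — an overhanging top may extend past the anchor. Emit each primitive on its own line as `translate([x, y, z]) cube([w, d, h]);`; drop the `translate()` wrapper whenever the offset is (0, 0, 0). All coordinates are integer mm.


translate([404, 337, 0]) cube([5740, 96, 2620]);
translate([404, 6121, 0]) cube([5740, 96, 2620]);
translate([404, 433, 0]) cube([96, 5688, 2620]);
translate([6048, 433, 0]) cube([96, 5688, 2620]);


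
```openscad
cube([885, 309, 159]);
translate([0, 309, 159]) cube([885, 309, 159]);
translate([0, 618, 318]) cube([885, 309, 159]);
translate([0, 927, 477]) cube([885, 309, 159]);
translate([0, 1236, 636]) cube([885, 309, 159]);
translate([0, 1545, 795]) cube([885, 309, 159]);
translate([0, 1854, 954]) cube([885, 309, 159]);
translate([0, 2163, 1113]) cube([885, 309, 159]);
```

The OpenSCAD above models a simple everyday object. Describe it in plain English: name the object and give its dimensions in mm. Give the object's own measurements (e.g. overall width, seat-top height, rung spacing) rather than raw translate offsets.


A straight staircase of 8 solid steps. Each step is 885 mm wide (x), 309 mm deep (y, the going) and 159 mm tall (the rise). The first step rests on the floor; each subsequent step sits one going further in +y and one rise higher in +z, directly behind and above the previous step with no overlap.


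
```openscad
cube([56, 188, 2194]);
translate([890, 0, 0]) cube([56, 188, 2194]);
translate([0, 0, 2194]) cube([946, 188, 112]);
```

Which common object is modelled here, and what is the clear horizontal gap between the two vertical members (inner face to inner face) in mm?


A door frame. The clear opening width is 834 mm.

Two 2194 mm tall posts with a header on top — a door frame. The left jamb is 56 mm wide at x = 0; the right jamb starts at x = 890. The clear opening is 890 − 56 = 834 mm.


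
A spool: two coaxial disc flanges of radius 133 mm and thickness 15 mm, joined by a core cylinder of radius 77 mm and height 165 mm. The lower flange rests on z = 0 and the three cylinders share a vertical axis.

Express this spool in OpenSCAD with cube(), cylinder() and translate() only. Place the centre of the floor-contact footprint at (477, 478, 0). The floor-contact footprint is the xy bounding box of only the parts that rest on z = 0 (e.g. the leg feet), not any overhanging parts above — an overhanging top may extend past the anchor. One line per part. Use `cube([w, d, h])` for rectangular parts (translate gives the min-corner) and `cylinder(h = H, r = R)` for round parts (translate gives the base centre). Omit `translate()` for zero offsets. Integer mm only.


translate([477, 478, 0]) cylinder(h = 15, r = 133);
translate([477, 478, 15]) cylinder(h = 165, r = 77);
translate([477, 478, 180]) cylinder(h = 15, r = 133);


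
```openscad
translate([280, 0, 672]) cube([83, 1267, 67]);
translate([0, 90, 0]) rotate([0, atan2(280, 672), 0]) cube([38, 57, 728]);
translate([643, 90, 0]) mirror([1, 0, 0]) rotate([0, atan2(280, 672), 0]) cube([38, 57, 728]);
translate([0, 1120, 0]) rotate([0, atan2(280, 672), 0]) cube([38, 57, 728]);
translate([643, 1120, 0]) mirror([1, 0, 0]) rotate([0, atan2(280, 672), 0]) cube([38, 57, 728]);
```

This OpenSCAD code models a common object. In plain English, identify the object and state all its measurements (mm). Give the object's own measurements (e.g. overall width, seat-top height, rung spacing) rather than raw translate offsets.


A sawhorse. A 83×1267×67 mm beam (x, y, z) sits on two A-frame leg pairs. Each pair is two raked legs of 38×57 mm section (57 mm along y) splaying symmetrically in x. Each leg rises 672 mm vertically over 280 mm of horizontal reach and is 728 mm long along its own axis. Every leg's outer bottom edge rests on the floor and its outer top edge meets a bottom edge of the beam — the left legs (tilting toward +x) meet the beam's −x bottom edge, the right legs (their mirror images, tilting toward −x) meet its +x bottom edge — so the leg tops tuck under the beam, the beam's underside is 672 mm above the floor, and the feet are 643 mm apart outside-to-outside with the beam centred between them. The two leg pairs are set in 90 mm from either end of the beam.


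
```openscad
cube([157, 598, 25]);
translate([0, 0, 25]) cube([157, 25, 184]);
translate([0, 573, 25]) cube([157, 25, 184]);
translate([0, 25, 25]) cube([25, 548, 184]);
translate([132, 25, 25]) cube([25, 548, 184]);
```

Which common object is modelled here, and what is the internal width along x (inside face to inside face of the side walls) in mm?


An open box. The internal width is 107 mm.

A 157×598 base slab with four walls standing on it — an open box. The base is 157 mm wide and the walls are 25 mm thick, so the internal width is 157 − 2 × 25 = 107 mm.


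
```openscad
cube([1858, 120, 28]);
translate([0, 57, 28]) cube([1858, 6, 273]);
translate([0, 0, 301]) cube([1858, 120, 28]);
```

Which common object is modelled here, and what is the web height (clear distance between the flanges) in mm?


An I-beam. The web height is 273 mm.

Two wide flanges with a thin centred web — an I-beam. Overall 329 mm minus two 28 mm flanges gives a web of 329 − 2·28 = 273 mm.


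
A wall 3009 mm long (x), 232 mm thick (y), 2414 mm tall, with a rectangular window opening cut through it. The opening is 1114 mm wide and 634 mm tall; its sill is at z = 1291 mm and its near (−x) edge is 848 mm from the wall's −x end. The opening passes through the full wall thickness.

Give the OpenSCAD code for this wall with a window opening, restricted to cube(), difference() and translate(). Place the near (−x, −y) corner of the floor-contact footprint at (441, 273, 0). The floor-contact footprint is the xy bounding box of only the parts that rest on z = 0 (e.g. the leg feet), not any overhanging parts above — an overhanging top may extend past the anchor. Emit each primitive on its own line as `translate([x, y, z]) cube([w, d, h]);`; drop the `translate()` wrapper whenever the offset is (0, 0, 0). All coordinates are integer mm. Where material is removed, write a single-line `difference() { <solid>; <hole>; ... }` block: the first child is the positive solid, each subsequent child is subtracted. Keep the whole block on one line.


difference() { translate([441, 273, 0]) cube([3009, 232, 2414]); translate([1289, 273, 1291]) cube([1114, 232, 634]); }


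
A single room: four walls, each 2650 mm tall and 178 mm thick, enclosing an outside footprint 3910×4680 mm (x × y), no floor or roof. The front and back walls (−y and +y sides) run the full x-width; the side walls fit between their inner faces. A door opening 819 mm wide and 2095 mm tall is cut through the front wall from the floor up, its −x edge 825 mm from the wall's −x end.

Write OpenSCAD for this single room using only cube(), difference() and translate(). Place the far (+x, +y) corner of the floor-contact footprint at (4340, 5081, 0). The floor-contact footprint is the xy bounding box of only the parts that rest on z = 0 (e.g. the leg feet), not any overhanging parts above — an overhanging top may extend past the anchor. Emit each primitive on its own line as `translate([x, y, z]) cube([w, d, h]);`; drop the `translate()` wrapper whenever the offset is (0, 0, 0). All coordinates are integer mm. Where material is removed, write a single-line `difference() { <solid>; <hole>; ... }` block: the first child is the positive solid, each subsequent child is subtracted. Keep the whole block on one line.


difference() { translate([430, 401, 0]) cube([3910, 178, 2650]); translate([1255, 401, 0]) cube([819, 178, 2095]); }
translate([430, 4903, 0]) cube([3910, 178, 2650]);
translate([430, 579, 0]) cube([178, 4324, 2650]);
translate([4162, 579, 0]) cube([178, 4324, 2650]);


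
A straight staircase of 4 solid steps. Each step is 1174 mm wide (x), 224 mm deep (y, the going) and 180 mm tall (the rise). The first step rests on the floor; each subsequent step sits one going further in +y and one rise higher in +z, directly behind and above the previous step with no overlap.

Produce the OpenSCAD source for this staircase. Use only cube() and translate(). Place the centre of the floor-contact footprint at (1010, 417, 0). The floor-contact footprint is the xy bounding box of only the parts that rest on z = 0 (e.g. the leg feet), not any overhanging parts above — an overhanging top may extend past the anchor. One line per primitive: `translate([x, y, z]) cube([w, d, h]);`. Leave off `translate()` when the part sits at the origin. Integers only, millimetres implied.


translate([423, 305, 0]) cube([1174, 224, 180]);
translate([423, 529, 180]) cube([1174, 224, 180]);
translate([423, 753, 360]) cube([1174, 224, 180]);
translate([423, 977, 540]) cube([1174, 224, 180]);


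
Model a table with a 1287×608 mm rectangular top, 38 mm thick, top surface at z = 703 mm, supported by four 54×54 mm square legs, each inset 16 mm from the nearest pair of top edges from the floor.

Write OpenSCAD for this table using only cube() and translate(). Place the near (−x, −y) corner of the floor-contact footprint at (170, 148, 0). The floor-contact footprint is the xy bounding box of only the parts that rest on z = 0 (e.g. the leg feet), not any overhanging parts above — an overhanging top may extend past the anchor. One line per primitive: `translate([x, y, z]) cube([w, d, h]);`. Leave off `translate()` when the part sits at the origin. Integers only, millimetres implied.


translate([154, 132, 665]) cube([1287, 608, 38]);
translate([170, 148, 0]) cube([54, 54, 665]);
translate([1371, 148, 0]) cube([54, 54, 665]);
translate([170, 670, 0]) cube([54, 54, 665]);
translate([1371, 670, 0]) cube([54, 54, 665]);


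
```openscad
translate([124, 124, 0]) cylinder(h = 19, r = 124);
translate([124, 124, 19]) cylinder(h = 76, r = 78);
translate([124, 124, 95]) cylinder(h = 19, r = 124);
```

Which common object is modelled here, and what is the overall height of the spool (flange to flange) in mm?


A spool. The overall height is 114 mm.

Three coaxial cylinders, large–small–large — a spool. Two 19 mm flanges and a 76 mm core give 19 + 76 + 19 = 114 mm.


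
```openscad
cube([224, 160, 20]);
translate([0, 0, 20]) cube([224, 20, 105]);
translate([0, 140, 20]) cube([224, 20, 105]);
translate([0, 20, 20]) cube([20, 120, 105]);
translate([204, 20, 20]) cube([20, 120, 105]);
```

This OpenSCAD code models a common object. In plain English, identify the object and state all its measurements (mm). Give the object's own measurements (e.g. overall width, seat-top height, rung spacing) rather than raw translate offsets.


An open-topped rectangular box: outside dimensions 224×160×125 mm, with a uniform wall and base thickness of 20 mm. The base is a full 224×160 slab on the floor; four walls sit on top of the base. The front and back walls (the −y and +y sides) span the full width; the two side walls fit between them.


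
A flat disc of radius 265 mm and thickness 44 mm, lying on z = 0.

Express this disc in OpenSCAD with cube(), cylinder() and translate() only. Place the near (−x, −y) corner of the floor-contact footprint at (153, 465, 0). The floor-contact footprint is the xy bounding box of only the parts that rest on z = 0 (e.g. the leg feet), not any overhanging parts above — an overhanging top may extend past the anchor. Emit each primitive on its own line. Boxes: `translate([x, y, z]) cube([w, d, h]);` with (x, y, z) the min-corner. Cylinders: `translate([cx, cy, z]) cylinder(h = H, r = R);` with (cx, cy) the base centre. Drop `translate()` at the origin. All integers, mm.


translate([418, 730, 0]) cylinder(h = 44, r = 265);


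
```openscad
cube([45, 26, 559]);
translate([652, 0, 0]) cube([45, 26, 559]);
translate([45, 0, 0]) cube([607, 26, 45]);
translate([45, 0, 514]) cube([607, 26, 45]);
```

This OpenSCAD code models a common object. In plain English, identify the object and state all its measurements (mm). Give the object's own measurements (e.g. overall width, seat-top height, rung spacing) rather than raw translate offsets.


A rectangular picture frame lying in the x–z plane (depth along y). The opening is 607 mm wide (x) by 469 mm tall (z), surrounded by a border 45 mm wide on all four sides. The frame is 26 mm deep and is made of two full-height vertical stiles with two horizontal rails fitted between them.


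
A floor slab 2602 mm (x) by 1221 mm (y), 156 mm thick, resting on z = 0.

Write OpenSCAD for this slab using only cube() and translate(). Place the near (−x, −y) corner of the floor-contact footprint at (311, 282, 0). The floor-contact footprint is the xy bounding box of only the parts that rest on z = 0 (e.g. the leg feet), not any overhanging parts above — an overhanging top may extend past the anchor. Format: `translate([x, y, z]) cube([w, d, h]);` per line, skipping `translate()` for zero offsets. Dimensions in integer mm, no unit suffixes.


translate([311, 282, 0]) cube([2602, 1221, 156]);


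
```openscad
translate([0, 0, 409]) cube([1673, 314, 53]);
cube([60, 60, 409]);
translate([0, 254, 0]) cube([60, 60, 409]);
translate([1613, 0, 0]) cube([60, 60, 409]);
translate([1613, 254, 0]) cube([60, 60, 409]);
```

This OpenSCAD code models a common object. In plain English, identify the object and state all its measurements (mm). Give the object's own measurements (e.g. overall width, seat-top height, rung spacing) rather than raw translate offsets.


A bench: a 1673×314 mm seat slab, 53 mm thick, top at z = 462 mm, on four 60×60 mm square legs flush with the seat corners and standing on z = 0.


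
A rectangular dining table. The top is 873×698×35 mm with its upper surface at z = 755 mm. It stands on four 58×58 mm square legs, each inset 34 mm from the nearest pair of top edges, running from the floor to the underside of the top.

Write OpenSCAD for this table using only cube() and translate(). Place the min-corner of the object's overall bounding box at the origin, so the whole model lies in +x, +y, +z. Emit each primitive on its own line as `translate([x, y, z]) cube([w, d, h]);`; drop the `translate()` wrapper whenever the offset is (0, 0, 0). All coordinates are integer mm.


translate([0, 0, 720]) cube([873, 698, 35]);
translate([34, 34, 0]) cube([58, 58, 720]);
translate([781, 34, 0]) cube([58, 58, 720]);
translate([34, 606, 0]) cube([58, 58, 720]);
translate([781, 606, 0]) cube([58, 58, 720]);


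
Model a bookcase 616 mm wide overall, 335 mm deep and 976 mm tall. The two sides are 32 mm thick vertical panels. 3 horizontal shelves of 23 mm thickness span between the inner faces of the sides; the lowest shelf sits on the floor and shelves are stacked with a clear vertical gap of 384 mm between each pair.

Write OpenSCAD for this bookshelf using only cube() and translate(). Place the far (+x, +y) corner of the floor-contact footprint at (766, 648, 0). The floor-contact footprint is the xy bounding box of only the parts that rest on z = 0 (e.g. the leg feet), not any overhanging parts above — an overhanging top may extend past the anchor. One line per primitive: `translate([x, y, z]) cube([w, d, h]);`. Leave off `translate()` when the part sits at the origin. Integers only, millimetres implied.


translate([150, 313, 0]) cube([32, 335, 976]);
translate([734, 313, 0]) cube([32, 335, 976]);
translate([182, 313, 0]) cube([552, 335, 23]);
translate([182, 313, 407]) cube([552, 335, 23]);
translate([182, 313, 814]) cube([552, 335, 23]);


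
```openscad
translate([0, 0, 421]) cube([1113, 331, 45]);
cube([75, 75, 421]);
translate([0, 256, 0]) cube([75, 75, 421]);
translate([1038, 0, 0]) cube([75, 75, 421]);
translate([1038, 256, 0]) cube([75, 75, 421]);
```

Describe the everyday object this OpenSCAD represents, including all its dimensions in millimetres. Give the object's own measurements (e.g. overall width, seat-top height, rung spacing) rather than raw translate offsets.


A long wooden bench with a 1113 mm (x) × 331 mm (y) seat, 45 mm thick, its top surface 466 mm above the floor. Four 75 mm square legs at the seat corners, flush with the edges, run from z = 0 to the seat underside.


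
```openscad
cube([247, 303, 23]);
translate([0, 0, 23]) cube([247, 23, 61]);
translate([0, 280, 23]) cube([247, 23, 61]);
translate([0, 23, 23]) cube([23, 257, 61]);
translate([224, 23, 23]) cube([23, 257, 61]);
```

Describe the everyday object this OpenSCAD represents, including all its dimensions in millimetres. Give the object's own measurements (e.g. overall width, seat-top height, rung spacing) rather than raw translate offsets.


An open-topped rectangular box: outside dimensions 247×303×84 mm, with a uniform wall and base thickness of 23 mm. The base is a full 247×303 slab on the floor; four walls sit on top of the base. The front and back walls (the −y and +y sides) span the full width; the two side walls fit between them.


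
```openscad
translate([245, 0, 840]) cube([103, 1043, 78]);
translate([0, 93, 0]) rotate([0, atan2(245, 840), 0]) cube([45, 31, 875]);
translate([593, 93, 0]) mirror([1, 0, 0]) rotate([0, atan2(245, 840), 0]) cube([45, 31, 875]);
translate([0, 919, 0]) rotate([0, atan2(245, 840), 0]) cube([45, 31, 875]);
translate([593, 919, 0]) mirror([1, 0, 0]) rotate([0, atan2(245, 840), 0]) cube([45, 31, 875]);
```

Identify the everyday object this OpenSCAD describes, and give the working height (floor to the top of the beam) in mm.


A sawhorse. The overall height is 918 mm.

A beam across two mirrored pairs of raked legs — a sawhorse. The beam's underside is at z = 840 (matching the legs' vertical rise in atan2(245, 840)) and the beam is 78 mm tall, so its top is at 840 + 78 = 918 mm. The raked legs top out at the beam's underside, so that is the highest point.


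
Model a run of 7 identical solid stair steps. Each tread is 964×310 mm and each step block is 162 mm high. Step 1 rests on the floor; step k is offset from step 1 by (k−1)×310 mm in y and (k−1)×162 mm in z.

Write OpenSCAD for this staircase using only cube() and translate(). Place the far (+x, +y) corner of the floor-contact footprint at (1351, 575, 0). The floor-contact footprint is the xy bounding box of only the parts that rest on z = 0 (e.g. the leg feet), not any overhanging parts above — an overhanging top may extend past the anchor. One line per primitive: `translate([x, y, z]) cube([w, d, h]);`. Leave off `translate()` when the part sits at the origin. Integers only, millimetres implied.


translate([387, 265, 0]) cube([964, 310, 162]);
translate([387, 575, 162]) cube([964, 310, 162]);
translate([387, 885, 324]) cube([964, 310, 162]);
translate([387, 1195, 486]) cube([964, 310, 162]);
translate([387, 1505, 648]) cube([964, 310, 162]);
translate([387, 1815, 810]) cube([964, 310, 162]);
translate([387, 2125, 972]) cube([964, 310, 162]);
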